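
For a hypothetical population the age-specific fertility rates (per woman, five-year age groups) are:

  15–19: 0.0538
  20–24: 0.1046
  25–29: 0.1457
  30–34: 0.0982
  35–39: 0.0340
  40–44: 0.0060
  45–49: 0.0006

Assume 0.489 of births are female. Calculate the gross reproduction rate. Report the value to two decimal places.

1.08

Proportion female at birth = 0.489.
Sum of ASFRs = 0.0538 + 0.1046 + 0.1457 + 0.0982 + 0.0340 + 0.0060 + 0.0006 = 0.4429
TFR = 5 × 0.4429 = 2.2145
GRR = 0.489 × 2.2145 = 1.08289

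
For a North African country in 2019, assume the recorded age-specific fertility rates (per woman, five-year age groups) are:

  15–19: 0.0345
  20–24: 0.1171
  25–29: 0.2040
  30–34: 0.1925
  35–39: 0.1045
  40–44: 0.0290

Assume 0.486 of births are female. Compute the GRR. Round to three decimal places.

Proportion female at birth = 0.486.
Sum of ASFRs = 0.0345 + 0.1171 + 0.2040 + 0.1925 + 0.1045 + 0.0290 = 0.6816
TFR = 5 × 0.6816 = 3.408
GRR = 0.486 × 3.408 = 1.65629

1.656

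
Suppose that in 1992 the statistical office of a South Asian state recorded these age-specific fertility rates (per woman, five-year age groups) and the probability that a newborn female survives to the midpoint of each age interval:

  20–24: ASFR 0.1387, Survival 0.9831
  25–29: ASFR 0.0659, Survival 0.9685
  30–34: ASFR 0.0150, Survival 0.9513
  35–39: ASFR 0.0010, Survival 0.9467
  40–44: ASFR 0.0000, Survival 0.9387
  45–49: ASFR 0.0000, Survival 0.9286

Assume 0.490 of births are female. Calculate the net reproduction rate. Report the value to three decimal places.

0.528

Proportion female at birth = 0.490.
Survival-weighted fertility by age (5·fₓ·Sₓ):
  20–24: 5 × 0.1387 × 0.9831 = 0.68178
  25–29: 5 × 0.0659 × 0.9685 = 0.31912
  30–34: 5 × 0.0150 × 0.9513 = 0.07135
  35–39: 5 × 0.0010 × 0.9467 = 0.00473
  40–44: 5 × 0.0000 × 0.9387 = 0.00000
  45–49: 5 × 0.0000 × 0.9286 = 0.00000
Sum = 1.07698
NRR = 0.490 × 1.07698 = 0.52772
With NRR below 1 the population is below replacement fertility.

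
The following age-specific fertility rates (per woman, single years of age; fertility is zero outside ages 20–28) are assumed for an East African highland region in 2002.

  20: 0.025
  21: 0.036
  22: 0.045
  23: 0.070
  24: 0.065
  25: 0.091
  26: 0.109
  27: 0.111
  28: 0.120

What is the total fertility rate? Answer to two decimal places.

0.67

Sum of ASFRs = 0.025 + 0.036 + 0.045 + 0.070 + 0.065 + 0.091 + 0.109 + 0.111 + 0.120 = 0.672
TFR = 0.672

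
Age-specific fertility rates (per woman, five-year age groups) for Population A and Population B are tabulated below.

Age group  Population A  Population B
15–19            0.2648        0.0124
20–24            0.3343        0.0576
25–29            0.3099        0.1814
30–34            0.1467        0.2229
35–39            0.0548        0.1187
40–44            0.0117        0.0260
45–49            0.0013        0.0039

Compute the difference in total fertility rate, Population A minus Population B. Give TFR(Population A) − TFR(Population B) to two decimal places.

2.50

Population A:
  Sum of ASFRs = 0.2648 + 0.3343 + 0.3099 + 0.1467 + 0.0548 + 0.0117 + 0.0013 = 1.1235
  TFR = 5 × 1.1235 = 5.6175
Population B:
  Sum of ASFRs = 0.0124 + 0.0576 + 0.1814 + 0.2229 + 0.1187 + 0.0260 + 0.0039 = 0.6229
  TFR = 5 × 0.6229 = 3.1145
Difference = 5.6175 − 3.1145 = 2.503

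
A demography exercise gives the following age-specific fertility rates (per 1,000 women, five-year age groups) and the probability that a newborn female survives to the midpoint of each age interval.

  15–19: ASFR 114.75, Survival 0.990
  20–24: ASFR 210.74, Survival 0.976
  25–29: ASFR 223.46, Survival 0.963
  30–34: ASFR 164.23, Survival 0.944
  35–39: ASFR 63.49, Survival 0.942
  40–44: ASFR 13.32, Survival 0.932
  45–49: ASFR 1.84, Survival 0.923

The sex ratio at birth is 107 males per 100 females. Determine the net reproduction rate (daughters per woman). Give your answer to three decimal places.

Proportion female at birth = 100 / (100 + 107) = 0.48309.
Weighting each age-specific rate by interval width and survival:
  15–19: 5 × 114.75/1000 × 0.990 = 0.56801
  20–24: 5 × 210.74/1000 × 0.976 = 1.02841
  25–29: 5 × 223.46/1000 × 0.963 = 1.07596
  30–34: 5 × 164.23/1000 × 0.944 = 0.77517
  35–39: 5 × 63.49/1000 × 0.942 = 0.29904
  40–44: 5 × 13.32/1000 × 0.932 = 0.06207
  45–49: 5 × 1.84/1000 × 0.923 = 0.00849
Sum = 3.81715
NRR = 0.48309 × 3.81715 = 1.84403
With NRR above 1 the population is above replacement fertility.

1.844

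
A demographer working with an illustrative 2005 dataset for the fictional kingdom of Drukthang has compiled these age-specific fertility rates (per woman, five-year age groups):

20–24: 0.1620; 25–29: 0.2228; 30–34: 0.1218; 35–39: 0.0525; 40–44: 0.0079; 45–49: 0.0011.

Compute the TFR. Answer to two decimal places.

Sum of ASFRs = 0.1620 + 0.2228 + 0.1218 + 0.0525 + 0.0079 + 0.0011 = 0.5681
TFR = 5 × 0.5681 = 2.8405

2.84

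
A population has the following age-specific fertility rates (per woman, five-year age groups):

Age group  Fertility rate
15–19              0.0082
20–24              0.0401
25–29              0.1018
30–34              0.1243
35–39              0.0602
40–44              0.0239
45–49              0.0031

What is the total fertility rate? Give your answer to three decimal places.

Sum of ASFRs = 0.0082 + 0.0401 + 0.1018 + 0.1243 + 0.0602 + 0.0239 + 0.0031 = 0.3616
TFR = 5 × 0.3616 = 1.808

1.808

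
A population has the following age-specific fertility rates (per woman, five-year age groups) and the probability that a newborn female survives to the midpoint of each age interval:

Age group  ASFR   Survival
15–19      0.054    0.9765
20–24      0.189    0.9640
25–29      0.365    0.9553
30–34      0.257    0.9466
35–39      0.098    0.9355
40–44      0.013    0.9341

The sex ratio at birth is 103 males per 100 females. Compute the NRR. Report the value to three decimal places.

Proportion female at birth = 100 / (100 + 103) = 0.49261.
Survival-weighted fertility by age (5·fₓ·Sₓ):
  15–19: 5 × 0.054 × 0.9765 = 0.26366
  20–24: 5 × 0.189 × 0.9640 = 0.91098
  25–29: 5 × 0.365 × 0.9553 = 1.74342
  30–34: 5 × 0.257 × 0.9466 = 1.21638
  35–39: 5 × 0.098 × 0.9355 = 0.45840
  40–44: 5 × 0.013 × 0.9341 = 0.06072
Sum = 4.65356
NRR = 0.49261 × 4.65356 = 2.29239

2.292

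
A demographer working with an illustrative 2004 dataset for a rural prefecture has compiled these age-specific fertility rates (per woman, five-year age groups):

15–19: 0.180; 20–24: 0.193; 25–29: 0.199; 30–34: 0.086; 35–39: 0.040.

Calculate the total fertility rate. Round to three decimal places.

Sum of ASFRs = 0.180 + 0.193 + 0.199 + 0.086 + 0.040 = 0.698
TFR = 5 × 0.698 = 3.49

3.490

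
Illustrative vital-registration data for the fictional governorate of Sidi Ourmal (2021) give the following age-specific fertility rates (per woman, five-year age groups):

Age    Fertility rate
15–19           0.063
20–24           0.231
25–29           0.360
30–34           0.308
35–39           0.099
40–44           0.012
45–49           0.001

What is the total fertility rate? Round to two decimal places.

5.37

Sum of ASFRs = 0.063 + 0.231 + 0.360 + 0.308 + 0.099 + 0.012 + 0.001 = 1.074
TFR = 5 × 1.074 = 5.37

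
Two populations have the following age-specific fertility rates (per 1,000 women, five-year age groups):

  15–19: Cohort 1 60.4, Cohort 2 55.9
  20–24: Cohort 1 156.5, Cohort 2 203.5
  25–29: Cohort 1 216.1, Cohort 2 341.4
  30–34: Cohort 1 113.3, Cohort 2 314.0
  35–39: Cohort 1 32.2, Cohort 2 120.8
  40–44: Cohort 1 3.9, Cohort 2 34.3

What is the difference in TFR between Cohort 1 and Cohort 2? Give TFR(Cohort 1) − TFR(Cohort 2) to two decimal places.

Cohort 1:
  Sum of ASFRs = 60.4 + 156.5 + 216.1 + 113.3 + 32.2 + 3.9 = 582.4
  TFR = 5 × 582.4 / 1000 = 2.912
Cohort 2:
  Sum of ASFRs = 55.9 + 203.5 + 341.4 + 314.0 + 120.8 + 34.3 = 1069.9
  TFR = 5 × 1069.9 / 1000 = 5.3495
Difference = 2.912 − 5.3495 = -2.4375

-2.44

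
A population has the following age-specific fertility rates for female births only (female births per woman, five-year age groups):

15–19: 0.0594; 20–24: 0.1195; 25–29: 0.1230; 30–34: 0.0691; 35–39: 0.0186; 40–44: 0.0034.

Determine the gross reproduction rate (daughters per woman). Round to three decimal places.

1.965

Sum of female ASFRs = 0.0594 + 0.1195 + 0.1230 + 0.0691 + 0.0186 + 0.0034 = 0.3930
GRR = 5 × 0.3930 = 1.965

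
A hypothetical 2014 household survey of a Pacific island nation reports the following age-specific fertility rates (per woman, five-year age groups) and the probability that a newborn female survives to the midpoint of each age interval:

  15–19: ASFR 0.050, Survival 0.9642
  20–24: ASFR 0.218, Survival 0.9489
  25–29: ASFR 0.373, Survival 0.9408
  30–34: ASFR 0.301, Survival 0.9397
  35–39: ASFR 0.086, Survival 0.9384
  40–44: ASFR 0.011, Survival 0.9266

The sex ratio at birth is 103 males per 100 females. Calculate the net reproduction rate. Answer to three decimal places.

Proportion female at birth = 100 / (100 + 103) = 0.49261.
Per-age-group product (5 × ASFR × survival probability):
  15–19: 5 × 0.050 × 0.9642 = 0.24105
  20–24: 5 × 0.218 × 0.9489 = 1.03430
  25–29: 5 × 0.373 × 0.9408 = 1.75459
  30–34: 5 × 0.301 × 0.9397 = 1.41425
  35–39: 5 × 0.086 × 0.9384 = 0.40351
  40–44: 5 × 0.011 × 0.9266 = 0.05096
Sum = 4.89866
NRR = 0.49261 × 4.89866 = 2.41313

2.413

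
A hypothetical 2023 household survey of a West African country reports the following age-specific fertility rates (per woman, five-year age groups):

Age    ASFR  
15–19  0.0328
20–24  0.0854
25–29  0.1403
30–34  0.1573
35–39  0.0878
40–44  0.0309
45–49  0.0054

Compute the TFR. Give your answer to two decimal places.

2.70

Sum of ASFRs = 0.0328 + 0.0854 + 0.1403 + 0.1573 + 0.0878 + 0.0309 + 0.0054 = 0.5399
TFR = 5 × 0.5399 = 2.6995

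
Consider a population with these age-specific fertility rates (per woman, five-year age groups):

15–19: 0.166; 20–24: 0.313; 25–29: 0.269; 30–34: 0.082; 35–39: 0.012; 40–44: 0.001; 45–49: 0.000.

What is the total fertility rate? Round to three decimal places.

4.215

Sum of ASFRs = 0.166 + 0.313 + 0.269 + 0.082 + 0.012 + 0.001 + 0.000 = 0.843
TFR = 5 × 0.843 = 4.215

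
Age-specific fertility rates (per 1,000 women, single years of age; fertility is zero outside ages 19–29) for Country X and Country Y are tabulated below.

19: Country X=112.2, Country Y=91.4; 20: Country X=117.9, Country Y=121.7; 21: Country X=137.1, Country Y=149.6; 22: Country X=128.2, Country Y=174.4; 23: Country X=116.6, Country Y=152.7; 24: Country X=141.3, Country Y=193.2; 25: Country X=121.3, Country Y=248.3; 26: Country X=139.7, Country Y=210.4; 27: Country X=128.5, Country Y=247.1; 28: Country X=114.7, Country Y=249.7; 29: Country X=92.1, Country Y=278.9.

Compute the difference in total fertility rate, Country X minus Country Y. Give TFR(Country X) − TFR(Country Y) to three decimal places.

Country X:
  Sum of ASFRs = 112.2 + 117.9 + 137.1 + 128.2 + 116.6 + 141.3 + 121.3 + 139.7 + 128.5 + 114.7 + 92.1 = 1349.6
  TFR = 1349.6 / 1000 = 1.3496
Country Y:
  Sum of ASFRs = 91.4 + 121.7 + 149.6 + 174.4 + 152.7 + 193.2 + 248.3 + 210.4 + 247.1 + 249.7 + 278.9 = 2117.4
  TFR = 2117.4 / 1000 = 2.1174
Difference = 1.3496 − 2.1174 = -0.7678

-0.768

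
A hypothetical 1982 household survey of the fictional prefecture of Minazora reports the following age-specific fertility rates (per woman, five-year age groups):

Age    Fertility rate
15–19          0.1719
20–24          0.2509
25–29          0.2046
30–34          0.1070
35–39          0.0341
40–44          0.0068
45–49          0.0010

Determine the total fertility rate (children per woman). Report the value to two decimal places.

Sum of ASFRs = 0.1719 + 0.2509 + 0.2046 + 0.1070 + 0.0341 + 0.0068 + 0.0010 = 0.7763
TFR = 5 × 0.7763 = 3.8815

3.88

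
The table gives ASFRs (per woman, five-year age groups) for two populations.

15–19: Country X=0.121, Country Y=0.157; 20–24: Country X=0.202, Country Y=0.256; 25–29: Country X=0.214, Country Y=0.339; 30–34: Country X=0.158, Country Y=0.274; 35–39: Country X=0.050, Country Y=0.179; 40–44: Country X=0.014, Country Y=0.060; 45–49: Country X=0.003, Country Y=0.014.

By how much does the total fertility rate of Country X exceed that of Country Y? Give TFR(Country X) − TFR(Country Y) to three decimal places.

-2.585

Country X:
  Sum of ASFRs = 0.121 + 0.202 + 0.214 + 0.158 + 0.050 + 0.014 + 0.003 = 0.762
  TFR = 5 × 0.762 = 3.81
Country Y:
  Sum of ASFRs = 0.157 + 0.256 + 0.339 + 0.274 + 0.179 + 0.060 + 0.014 = 1.279
  TFR = 5 × 1.279 = 6.395
Difference = 3.81 − 6.395 = -2.585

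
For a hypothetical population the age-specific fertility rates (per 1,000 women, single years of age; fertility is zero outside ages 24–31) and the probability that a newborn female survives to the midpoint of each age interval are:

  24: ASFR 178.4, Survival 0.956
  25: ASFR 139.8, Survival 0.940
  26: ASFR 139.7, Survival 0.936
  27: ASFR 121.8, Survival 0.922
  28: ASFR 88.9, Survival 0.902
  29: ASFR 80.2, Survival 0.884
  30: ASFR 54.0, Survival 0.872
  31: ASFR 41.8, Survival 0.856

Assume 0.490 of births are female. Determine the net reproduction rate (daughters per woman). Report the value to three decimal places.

Proportion female at birth = 0.490.
Survival-weighted fertility by age (1·fₓ·Sₓ):
  24: 1 × 178.4/1000 × 0.956 = 0.17055
  25: 1 × 139.8/1000 × 0.940 = 0.13141
  26: 1 × 139.7/1000 × 0.936 = 0.13076
  27: 1 × 121.8/1000 × 0.922 = 0.11230
  28: 1 × 88.9/1000 × 0.902 = 0.08019
  29: 1 × 80.2/1000 × 0.884 = 0.07090
  30: 1 × 54.0/1000 × 0.872 = 0.04709
  31: 1 × 41.8/1000 × 0.856 = 0.03578
Sum = 0.77898
NRR = 0.490 × 0.77898 = 0.38170
NRR < 1, so the cohort does not fully replace itself.

0.382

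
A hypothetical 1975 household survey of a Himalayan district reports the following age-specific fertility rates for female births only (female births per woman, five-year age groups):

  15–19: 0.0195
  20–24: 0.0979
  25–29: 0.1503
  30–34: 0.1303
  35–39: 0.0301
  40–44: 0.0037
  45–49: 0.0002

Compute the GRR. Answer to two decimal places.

Sum of female ASFRs = 0.0195 + 0.0979 + 0.1503 + 0.1303 + 0.0301 + 0.0037 + 0.0002 = 0.4320
GRR = 5 × 0.4320 = 2.16

2.16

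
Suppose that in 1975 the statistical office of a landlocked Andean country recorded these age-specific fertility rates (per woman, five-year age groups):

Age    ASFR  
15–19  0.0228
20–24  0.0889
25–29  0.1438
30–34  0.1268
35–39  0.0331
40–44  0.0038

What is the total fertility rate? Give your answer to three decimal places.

Sum of ASFRs = 0.0228 + 0.0889 + 0.1438 + 0.1268 + 0.0331 + 0.0038 = 0.4192
TFR = 5 × 0.4192 = 2.096

2.096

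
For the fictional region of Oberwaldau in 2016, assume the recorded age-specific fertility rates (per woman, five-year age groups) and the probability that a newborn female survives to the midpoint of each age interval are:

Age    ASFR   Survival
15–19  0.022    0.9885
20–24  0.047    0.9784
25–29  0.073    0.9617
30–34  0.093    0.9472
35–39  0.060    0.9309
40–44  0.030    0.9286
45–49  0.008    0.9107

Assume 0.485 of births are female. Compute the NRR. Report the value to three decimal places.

Proportion female at birth = 0.485.
Survival-weighted fertility by age (5·fₓ·Sₓ):
  15–19: 5 × 0.022 × 0.9885 = 0.10874
  20–24: 5 × 0.047 × 0.9784 = 0.22992
  25–29: 5 × 0.073 × 0.9617 = 0.35102
  30–34: 5 × 0.093 × 0.9472 = 0.44045
  35–39: 5 × 0.060 × 0.9309 = 0.27927
  40–44: 5 × 0.030 × 0.9286 = 0.13929
  45–49: 5 × 0.008 × 0.9107 = 0.03643
Sum = 1.58512
NRR = 0.485 × 1.58512 = 0.76878

0.769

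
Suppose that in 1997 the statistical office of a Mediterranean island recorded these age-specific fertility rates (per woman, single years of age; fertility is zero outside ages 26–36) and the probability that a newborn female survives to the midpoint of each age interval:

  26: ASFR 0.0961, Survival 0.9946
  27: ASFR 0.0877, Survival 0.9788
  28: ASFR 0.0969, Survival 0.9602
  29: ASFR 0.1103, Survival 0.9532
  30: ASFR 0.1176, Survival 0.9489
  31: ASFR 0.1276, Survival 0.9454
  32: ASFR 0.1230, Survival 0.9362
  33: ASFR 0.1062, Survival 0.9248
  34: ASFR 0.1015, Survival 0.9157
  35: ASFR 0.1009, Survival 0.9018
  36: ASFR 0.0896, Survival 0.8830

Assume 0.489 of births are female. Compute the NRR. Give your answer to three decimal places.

0.532

Proportion female at birth = 0.489.
Weighting each age-specific rate by interval width and survival:
  26: 1 × 0.0961 × 0.9946 = 0.09558
  27: 1 × 0.0877 × 0.9788 = 0.08584
  28: 1 × 0.0969 × 0.9602 = 0.09304
  29: 1 × 0.1103 × 0.9532 = 0.10514
  30: 1 × 0.1176 × 0.9489 = 0.11159
  31: 1 × 0.1276 × 0.9454 = 0.12063
  32: 1 × 0.1230 × 0.9362 = 0.11515
  33: 1 × 0.1062 × 0.9248 = 0.09821
  34: 1 × 0.1015 × 0.9157 = 0.09294
  35: 1 × 0.1009 × 0.9018 = 0.09099
  36: 1 × 0.0896 × 0.8830 = 0.07912
Sum = 1.08823
NRR = 0.489 × 1.08823 = 0.53214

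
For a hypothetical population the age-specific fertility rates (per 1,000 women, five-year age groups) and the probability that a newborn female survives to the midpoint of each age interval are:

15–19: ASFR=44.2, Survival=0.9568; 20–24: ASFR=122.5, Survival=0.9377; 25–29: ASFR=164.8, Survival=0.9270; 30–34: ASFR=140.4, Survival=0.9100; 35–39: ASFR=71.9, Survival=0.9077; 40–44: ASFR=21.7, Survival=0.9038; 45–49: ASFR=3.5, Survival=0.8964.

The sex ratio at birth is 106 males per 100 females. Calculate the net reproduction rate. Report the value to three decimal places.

1.276

Proportion female at birth = 100 / (100 + 106) = 0.48544.
Weighting each age-specific rate by interval width and survival:
  15–19: 5 × 44.2/1000 × 0.9568 = 0.21145
  20–24: 5 × 122.5/1000 × 0.9377 = 0.57434
  25–29: 5 × 164.8/1000 × 0.9270 = 0.76385
  30–34: 5 × 140.4/1000 × 0.9100 = 0.63882
  35–39: 5 × 71.9/1000 × 0.9077 = 0.32632
  40–44: 5 × 21.7/1000 × 0.9038 = 0.09806
  45–49: 5 × 3.5/1000 × 0.8964 = 0.01569
Sum = 2.62853
NRR = 0.48544 × 2.62853 = 1.27599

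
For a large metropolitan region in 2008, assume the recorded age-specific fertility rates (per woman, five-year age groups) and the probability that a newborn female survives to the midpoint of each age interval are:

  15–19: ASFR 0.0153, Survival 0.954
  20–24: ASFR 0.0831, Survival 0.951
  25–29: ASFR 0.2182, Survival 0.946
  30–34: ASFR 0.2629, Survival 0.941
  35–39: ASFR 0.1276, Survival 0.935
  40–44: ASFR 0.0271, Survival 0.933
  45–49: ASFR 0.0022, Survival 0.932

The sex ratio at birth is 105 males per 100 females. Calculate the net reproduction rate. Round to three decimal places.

Proportion female at birth = 100 / (100 + 105) = 0.48780.
Survival-weighted fertility by age (5·fₓ·Sₓ):
  15–19: 5 × 0.0153 × 0.954 = 0.07298
  20–24: 5 × 0.0831 × 0.951 = 0.39514
  25–29: 5 × 0.2182 × 0.946 = 1.03209
  30–34: 5 × 0.2629 × 0.941 = 1.23694
  35–39: 5 × 0.1276 × 0.935 = 0.59653
  40–44: 5 × 0.0271 × 0.933 = 0.12642
  45–49: 5 × 0.0022 × 0.932 = 0.01025
Sum = 3.47035
NRR = 0.48780 × 3.47035 = 1.69284

1.693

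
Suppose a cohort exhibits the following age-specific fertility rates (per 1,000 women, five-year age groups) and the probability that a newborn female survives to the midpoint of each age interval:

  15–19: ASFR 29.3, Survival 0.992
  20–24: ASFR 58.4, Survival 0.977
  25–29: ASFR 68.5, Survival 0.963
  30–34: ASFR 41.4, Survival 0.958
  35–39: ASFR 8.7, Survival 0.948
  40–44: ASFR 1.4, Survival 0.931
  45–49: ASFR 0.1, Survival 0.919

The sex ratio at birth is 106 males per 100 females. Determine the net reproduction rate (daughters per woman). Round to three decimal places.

0.489

Proportion female at birth = 100 / (100 + 106) = 0.48544.
Per-age-group product (5 × ASFR × survival probability):
  15–19: 5 × 29.3/1000 × 0.992 = 0.14533
  20–24: 5 × 58.4/1000 × 0.977 = 0.28528
  25–29: 5 × 68.5/1000 × 0.963 = 0.32983
  30–34: 5 × 41.4/1000 × 0.958 = 0.19831
  35–39: 5 × 8.7/1000 × 0.948 = 0.04124
  40–44: 5 × 1.4/1000 × 0.931 = 0.00652
  45–49: 5 × 0.1/1000 × 0.919 = 0.00046
Sum = 1.00697
NRR = 0.48544 × 1.00697 = 0.48882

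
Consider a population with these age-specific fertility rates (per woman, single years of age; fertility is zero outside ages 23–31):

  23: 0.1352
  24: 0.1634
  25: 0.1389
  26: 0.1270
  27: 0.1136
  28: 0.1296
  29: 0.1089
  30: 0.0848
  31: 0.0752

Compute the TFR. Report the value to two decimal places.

1.08

Sum of ASFRs = 0.1352 + 0.1634 + 0.1389 + 0.1270 + 0.1136 + 0.1296 + 0.1089 + 0.0848 + 0.0752 = 1.0766
TFR = 1.0766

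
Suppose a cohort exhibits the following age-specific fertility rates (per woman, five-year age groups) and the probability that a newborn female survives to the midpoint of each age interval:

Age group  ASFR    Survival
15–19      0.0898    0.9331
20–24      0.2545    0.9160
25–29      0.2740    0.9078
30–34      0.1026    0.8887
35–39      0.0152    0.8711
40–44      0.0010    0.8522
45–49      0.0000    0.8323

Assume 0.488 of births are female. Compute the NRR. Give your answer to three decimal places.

1.637

Proportion female at birth = 0.488.
Survival-weighted fertility by age (5·fₓ·Sₓ):
  15–19: 5 × 0.0898 × 0.9331 = 0.41896
  20–24: 5 × 0.2545 × 0.9160 = 1.16561
  25–29: 5 × 0.2740 × 0.9078 = 1.24369
  30–34: 5 × 0.1026 × 0.8887 = 0.45590
  35–39: 5 × 0.0152 × 0.8711 = 0.06620
  40–44: 5 × 0.0010 × 0.8522 = 0.00426
  45–49: 5 × 0.0000 × 0.8323 = 0.00000
Sum = 3.35462
NRR = 0.488 × 3.35462 = 1.63705
An NRR exceeding 1 indicates intrinsic growth under these rates.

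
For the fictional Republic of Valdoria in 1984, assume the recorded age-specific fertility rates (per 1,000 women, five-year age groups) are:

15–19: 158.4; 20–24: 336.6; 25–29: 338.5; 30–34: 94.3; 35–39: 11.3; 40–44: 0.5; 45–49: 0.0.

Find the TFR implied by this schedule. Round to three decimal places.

Sum of ASFRs = 158.4 + 336.6 + 338.5 + 94.3 + 11.3 + 0.5 + 0.0 = 939.6
TFR = 5 × 939.6 / 1000 = 4.698

4.698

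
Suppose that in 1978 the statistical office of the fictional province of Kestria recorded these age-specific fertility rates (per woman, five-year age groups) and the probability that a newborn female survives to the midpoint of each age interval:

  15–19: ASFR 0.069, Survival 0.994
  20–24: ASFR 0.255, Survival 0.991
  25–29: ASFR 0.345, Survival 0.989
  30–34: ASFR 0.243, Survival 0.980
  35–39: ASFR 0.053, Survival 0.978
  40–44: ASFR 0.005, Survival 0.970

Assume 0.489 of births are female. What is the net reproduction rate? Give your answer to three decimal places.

Proportion female at birth = 0.489.
Each age group contributes 5 × ASFR × survival:
  15–19: 5 × 0.069 × 0.994 = 0.34293
  20–24: 5 × 0.255 × 0.991 = 1.26353
  25–29: 5 × 0.345 × 0.989 = 1.70603
  30–34: 5 × 0.243 × 0.980 = 1.19070
  35–39: 5 × 0.053 × 0.978 = 0.25917
  40–44: 5 × 0.005 × 0.970 = 0.02425
Sum = 4.78661
NRR = 0.489 × 4.78661 = 2.34065

2.341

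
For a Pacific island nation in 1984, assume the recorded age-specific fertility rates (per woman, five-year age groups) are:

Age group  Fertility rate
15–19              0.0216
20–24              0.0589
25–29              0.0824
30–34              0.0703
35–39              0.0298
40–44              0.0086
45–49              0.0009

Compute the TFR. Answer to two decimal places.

1.36

Sum of ASFRs = 0.0216 + 0.0589 + 0.0824 + 0.0703 + 0.0298 + 0.0086 + 0.0009 = 0.2725
TFR = 5 × 0.2725 = 1.3625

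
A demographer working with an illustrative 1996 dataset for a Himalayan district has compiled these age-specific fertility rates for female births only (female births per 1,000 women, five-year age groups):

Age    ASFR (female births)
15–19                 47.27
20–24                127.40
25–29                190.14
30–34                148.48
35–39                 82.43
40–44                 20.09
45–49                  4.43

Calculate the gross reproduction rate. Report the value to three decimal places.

3.101

Sum of female ASFRs = 47.27 + 127.40 + 190.14 + 148.48 + 82.43 + 20.09 + 4.43 = 620.24
GRR = 5 × 620.24 / 1000 = 3.1012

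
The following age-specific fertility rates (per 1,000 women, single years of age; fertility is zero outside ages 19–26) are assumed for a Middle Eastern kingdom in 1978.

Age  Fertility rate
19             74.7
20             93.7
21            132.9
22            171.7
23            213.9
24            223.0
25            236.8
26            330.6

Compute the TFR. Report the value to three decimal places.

Sum of ASFRs = 74.7 + 93.7 + 132.9 + 171.7 + 213.9 + 223.0 + 236.8 + 330.6 = 1477.3
TFR = 1477.3 / 1000 = 1.4773

1.477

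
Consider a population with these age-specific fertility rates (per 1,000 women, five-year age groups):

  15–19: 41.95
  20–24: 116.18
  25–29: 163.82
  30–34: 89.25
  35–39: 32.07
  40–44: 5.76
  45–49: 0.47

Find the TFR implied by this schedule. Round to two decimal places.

Sum of ASFRs = 41.95 + 116.18 + 163.82 + 89.25 + 32.07 + 5.76 + 0.47 = 449.50
TFR = 5 × 449.50 / 1000 = 2.2475

2.25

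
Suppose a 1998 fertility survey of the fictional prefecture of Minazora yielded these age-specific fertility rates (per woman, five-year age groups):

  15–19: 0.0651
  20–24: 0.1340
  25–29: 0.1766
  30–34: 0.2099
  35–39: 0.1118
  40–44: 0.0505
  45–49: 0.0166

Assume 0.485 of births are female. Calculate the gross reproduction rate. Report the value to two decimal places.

Proportion female at birth = 0.485.
Sum of ASFRs = 0.0651 + 0.1340 + 0.1766 + 0.2099 + 0.1118 + 0.0505 + 0.0166 = 0.7645
TFR = 5 × 0.7645 = 3.8225
GRR = 0.485 × 3.8225 = 1.85391

1.85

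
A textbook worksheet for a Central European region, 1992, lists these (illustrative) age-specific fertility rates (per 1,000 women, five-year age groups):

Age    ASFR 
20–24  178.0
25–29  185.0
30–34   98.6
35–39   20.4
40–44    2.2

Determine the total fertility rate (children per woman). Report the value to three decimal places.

2.421

Sum of ASFRs = 178.0 + 185.0 + 98.6 + 20.4 + 2.2 = 484.2
TFR = 5 × 484.2 / 1000 = 2.421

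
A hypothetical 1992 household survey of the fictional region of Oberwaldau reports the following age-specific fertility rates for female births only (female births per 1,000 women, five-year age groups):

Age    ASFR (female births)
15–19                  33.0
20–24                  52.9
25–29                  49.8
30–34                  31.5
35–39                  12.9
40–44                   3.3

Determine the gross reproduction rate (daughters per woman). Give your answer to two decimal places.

0.92

Sum of female ASFRs = 33.0 + 52.9 + 49.8 + 31.5 + 12.9 + 3.3 = 183.4
GRR = 5 × 183.4 / 1000 = 0.917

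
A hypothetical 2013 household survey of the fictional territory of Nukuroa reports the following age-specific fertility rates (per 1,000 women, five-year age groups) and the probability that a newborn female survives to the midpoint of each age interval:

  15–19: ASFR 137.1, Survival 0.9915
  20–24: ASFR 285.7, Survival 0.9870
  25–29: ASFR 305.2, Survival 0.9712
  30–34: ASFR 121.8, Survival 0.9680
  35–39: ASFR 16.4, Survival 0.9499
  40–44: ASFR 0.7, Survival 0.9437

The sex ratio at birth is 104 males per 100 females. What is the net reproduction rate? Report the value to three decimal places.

Proportion female at birth = 100 / (100 + 104) = 0.49020.
Each age group contributes 5 × ASFR × survival:
  15–19: 5 × 137.1/1000 × 0.9915 = 0.67967
  20–24: 5 × 285.7/1000 × 0.9870 = 1.40993
  25–29: 5 × 305.2/1000 × 0.9712 = 1.48205
  30–34: 5 × 121.8/1000 × 0.9680 = 0.58951
  35–39: 5 × 16.4/1000 × 0.9499 = 0.07789
  40–44: 5 × 0.7/1000 × 0.9437 = 0.00330
Sum = 4.24235
NRR = 0.49020 × 4.24235 = 2.07960
An NRR exceeding 1 indicates intrinsic growth under these rates.

2.080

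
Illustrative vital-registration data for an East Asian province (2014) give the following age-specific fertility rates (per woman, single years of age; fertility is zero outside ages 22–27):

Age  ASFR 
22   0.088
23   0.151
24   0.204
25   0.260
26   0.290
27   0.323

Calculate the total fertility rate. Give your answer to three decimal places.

Sum of ASFRs = 0.088 + 0.151 + 0.204 + 0.260 + 0.290 + 0.323 = 1.316
TFR = 1.316

1.316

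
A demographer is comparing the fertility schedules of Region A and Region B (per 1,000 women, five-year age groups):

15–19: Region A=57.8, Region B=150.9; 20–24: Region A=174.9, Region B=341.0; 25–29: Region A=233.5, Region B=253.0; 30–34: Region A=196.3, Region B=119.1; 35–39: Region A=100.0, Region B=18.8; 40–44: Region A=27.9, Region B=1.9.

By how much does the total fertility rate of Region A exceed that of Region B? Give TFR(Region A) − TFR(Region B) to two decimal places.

-0.47

Region A:
  Sum of ASFRs = 57.8 + 174.9 + 233.5 + 196.3 + 100.0 + 27.9 = 790.4
  TFR = 5 × 790.4 / 1000 = 3.952
Region B:
  Sum of ASFRs = 150.9 + 341.0 + 253.0 + 119.1 + 18.8 + 1.9 = 884.7
  TFR = 5 × 884.7 / 1000 = 4.4235
Difference = 3.952 − 4.4235 = -0.4715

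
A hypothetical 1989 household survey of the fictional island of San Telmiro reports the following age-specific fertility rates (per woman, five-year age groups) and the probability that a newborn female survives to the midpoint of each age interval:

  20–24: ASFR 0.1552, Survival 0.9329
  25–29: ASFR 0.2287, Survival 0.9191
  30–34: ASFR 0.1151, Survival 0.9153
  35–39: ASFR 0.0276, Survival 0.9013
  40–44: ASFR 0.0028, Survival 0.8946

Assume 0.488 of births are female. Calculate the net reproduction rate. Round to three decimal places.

1.190

Proportion female at birth = 0.488.
Each age group contributes 5 × ASFR × survival:
  20–24: 5 × 0.1552 × 0.9329 = 0.72393
  25–29: 5 × 0.2287 × 0.9191 = 1.05099
  30–34: 5 × 0.1151 × 0.9153 = 0.52676
  35–39: 5 × 0.0276 × 0.9013 = 0.12438
  40–44: 5 × 0.0028 × 0.8946 = 0.01252
Sum = 2.43858
NRR = 0.488 × 2.43858 = 1.19003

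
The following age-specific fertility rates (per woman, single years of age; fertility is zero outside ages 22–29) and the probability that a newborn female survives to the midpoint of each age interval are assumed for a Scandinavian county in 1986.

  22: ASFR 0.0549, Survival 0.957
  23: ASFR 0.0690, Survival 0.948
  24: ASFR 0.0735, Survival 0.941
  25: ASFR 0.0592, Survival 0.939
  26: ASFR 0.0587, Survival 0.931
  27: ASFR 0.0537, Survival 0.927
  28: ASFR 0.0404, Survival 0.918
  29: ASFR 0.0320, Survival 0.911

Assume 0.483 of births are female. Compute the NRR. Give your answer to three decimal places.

Proportion female at birth = 0.483.
Survival-weighted fertility by age (1·fₓ·Sₓ):
  22: 1 × 0.0549 × 0.957 = 0.05254
  23: 1 × 0.0690 × 0.948 = 0.06541
  24: 1 × 0.0735 × 0.941 = 0.06916
  25: 1 × 0.0592 × 0.939 = 0.05559
  26: 1 × 0.0587 × 0.931 = 0.05465
  27: 1 × 0.0537 × 0.927 = 0.04978
  28: 1 × 0.0404 × 0.918 = 0.03709
  29: 1 × 0.0320 × 0.911 = 0.02915
Sum = 0.41337
NRR = 0.483 × 0.41337 = 0.19966
An NRR under 1 implies long-run decline under these rates.

0.200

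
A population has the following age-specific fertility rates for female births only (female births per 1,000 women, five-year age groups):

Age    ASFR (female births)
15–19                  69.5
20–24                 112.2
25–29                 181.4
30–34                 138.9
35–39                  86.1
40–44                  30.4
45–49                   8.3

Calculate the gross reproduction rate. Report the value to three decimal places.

Sum of female ASFRs = 69.5 + 112.2 + 181.4 + 138.9 + 86.1 + 30.4 + 8.3 = 626.8
GRR = 5 × 626.8 / 1000 = 3.134

3.134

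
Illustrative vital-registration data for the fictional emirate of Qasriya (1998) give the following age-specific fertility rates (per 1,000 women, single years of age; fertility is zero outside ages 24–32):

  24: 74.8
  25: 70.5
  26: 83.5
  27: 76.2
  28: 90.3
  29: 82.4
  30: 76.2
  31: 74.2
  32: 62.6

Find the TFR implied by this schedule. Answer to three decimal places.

0.691

Sum of ASFRs = 74.8 + 70.5 + 83.5 + 76.2 + 90.3 + 82.4 + 76.2 + 74.2 + 62.6 = 690.7
TFR = 690.7 / 1000 = 0.6907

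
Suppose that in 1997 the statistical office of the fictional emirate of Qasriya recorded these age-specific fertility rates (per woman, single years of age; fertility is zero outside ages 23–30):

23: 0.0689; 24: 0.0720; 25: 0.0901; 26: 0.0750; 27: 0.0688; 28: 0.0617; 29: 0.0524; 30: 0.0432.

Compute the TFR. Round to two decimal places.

0.53

Sum of ASFRs = 0.0689 + 0.0720 + 0.0901 + 0.0750 + 0.0688 + 0.0617 + 0.0524 + 0.0432 = 0.5321
TFR = 0.5321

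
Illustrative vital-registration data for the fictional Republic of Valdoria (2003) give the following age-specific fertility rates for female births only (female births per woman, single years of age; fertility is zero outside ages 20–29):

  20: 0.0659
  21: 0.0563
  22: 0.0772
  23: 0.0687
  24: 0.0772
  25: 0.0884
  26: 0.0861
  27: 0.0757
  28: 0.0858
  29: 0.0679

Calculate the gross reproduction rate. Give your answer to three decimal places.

0.749

Sum of female ASFRs = 0.0659 + 0.0563 + 0.0772 + 0.0687 + 0.0772 + 0.0884 + 0.0861 + 0.0757 + 0.0858 + 0.0679 = 0.7492
GRR = 0.7492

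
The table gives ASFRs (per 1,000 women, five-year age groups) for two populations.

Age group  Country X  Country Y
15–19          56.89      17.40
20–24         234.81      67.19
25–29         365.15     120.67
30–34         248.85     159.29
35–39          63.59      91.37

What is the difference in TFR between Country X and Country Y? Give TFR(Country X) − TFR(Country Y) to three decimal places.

Country X:
  Sum of ASFRs = 56.89 + 234.81 + 365.15 + 248.85 + 63.59 = 969.29
  TFR = 5 × 969.29 / 1000 = 4.84645
Country Y:
  Sum of ASFRs = 17.40 + 67.19 + 120.67 + 159.29 + 91.37 = 455.92
  TFR = 5 × 455.92 / 1000 = 2.2796
Difference = 4.84645 − 2.2796 = 2.56685

2.567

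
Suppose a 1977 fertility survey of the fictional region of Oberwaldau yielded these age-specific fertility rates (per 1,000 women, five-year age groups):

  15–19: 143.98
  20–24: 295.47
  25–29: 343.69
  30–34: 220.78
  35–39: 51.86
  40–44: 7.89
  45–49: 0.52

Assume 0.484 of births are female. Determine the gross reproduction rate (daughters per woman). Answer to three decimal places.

2.575

Proportion female at birth = 0.484.
Sum of ASFRs = 143.98 + 295.47 + 343.69 + 220.78 + 51.86 + 7.89 + 0.52 = 1064.19
TFR = 5 × 1064.19 / 1000 = 5.32095
GRR = 0.484 × 5.32095 = 2.57534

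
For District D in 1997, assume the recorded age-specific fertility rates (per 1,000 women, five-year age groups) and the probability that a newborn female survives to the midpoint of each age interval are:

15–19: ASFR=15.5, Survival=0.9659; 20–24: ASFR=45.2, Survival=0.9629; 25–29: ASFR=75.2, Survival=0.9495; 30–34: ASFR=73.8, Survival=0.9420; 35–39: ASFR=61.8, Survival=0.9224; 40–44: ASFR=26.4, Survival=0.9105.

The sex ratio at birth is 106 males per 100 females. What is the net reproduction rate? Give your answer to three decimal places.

Proportion female at birth = 100 / (100 + 106) = 0.48544.
Per-age-group product (5 × ASFR × survival probability):
  15–19: 5 × 15.5/1000 × 0.9659 = 0.07486
  20–24: 5 × 45.2/1000 × 0.9629 = 0.21762
  25–29: 5 × 75.2/1000 × 0.9495 = 0.35701
  30–34: 5 × 73.8/1000 × 0.9420 = 0.34760
  35–39: 5 × 61.8/1000 × 0.9224 = 0.28502
  40–44: 5 × 26.4/1000 × 0.9105 = 0.12019
Sum = 1.40230
NRR = 0.48544 × 1.40230 = 0.68073

0.681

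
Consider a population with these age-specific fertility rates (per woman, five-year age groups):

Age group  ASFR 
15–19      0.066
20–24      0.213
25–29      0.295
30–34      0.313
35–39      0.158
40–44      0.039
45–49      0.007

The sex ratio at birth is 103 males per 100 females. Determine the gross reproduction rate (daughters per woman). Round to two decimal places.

2.69

Proportion female at birth = 100 / (100 + 103) = 0.49261.
Sum of ASFRs = 0.066 + 0.213 + 0.295 + 0.313 + 0.158 + 0.039 + 0.007 = 1.091
TFR = 5 × 1.091 = 5.455
GRR = 0.49261 × 5.455 = 2.68719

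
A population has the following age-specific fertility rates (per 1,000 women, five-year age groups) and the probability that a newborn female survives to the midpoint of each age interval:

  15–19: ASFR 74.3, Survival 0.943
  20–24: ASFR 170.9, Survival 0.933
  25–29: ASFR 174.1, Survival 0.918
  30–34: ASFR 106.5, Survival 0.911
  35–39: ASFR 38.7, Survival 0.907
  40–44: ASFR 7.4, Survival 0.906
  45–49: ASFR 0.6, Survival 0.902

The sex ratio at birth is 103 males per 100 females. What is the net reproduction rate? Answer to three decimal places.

1.302

Proportion female at birth = 100 / (100 + 103) = 0.49261.
Survival-weighted fertility by age (5·fₓ·Sₓ):
  15–19: 5 × 74.3/1000 × 0.943 = 0.35032
  20–24: 5 × 170.9/1000 × 0.933 = 0.79725
  25–29: 5 × 174.1/1000 × 0.918 = 0.79912
  30–34: 5 × 106.5/1000 × 0.911 = 0.48511
  35–39: 5 × 38.7/1000 × 0.907 = 0.17550
  40–44: 5 × 7.4/1000 × 0.906 = 0.03352
  45–49: 5 × 0.6/1000 × 0.902 = 0.00271
Sum = 2.64353
NRR = 0.49261 × 2.64353 = 1.30223
With NRR above 1 the population is above replacement fertility.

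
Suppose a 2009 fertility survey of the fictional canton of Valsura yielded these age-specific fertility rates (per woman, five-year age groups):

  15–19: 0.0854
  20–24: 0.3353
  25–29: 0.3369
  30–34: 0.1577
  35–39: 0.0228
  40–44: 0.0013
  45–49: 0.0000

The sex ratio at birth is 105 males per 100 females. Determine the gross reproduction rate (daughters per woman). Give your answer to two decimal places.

2.29

Proportion female at birth = 100 / (100 + 105) = 0.48780.
Sum of ASFRs = 0.0854 + 0.3353 + 0.3369 + 0.1577 + 0.0228 + 0.0013 + 0.0000 = 0.9394
TFR = 5 × 0.9394 = 4.697
GRR = 0.48780 × 4.697 = 2.29120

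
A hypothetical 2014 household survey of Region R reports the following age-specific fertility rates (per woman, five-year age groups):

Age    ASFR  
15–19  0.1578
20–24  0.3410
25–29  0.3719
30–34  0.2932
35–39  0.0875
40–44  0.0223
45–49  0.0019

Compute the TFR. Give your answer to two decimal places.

6.38

Sum of ASFRs = 0.1578 + 0.3410 + 0.3719 + 0.2932 + 0.0875 + 0.0223 + 0.0019 = 1.2756
TFR = 5 × 1.2756 = 6.378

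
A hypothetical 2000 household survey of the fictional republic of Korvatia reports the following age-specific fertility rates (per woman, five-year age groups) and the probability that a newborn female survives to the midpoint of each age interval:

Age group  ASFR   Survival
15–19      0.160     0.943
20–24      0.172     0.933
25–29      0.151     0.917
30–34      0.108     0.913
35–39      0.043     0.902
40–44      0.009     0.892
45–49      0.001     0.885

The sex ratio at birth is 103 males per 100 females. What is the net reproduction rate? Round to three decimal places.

1.468

Proportion female at birth = 100 / (100 + 103) = 0.49261.
Per-age-group product (5 × ASFR × survival probability):
  15–19: 5 × 0.160 × 0.943 = 0.75440
  20–24: 5 × 0.172 × 0.933 = 0.80238
  25–29: 5 × 0.151 × 0.917 = 0.69234
  30–34: 5 × 0.108 × 0.913 = 0.49302
  35–39: 5 × 0.043 × 0.902 = 0.19393
  40–44: 5 × 0.009 × 0.892 = 0.04014
  45–49: 5 × 0.001 × 0.885 = 0.00443
Sum = 2.98064
NRR = 0.49261 × 2.98064 = 1.46829
NRR > 1, so each generation more than replaces itself.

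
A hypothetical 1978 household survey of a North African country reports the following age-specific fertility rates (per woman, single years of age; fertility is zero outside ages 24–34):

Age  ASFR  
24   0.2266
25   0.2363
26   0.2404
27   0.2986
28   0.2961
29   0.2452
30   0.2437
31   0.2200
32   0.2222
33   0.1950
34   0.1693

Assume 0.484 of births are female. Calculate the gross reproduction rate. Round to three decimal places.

Proportion female at birth = 0.484.
Sum of ASFRs = 0.2266 + 0.2363 + 0.2404 + 0.2986 + 0.2961 + 0.2452 + 0.2437 + 0.2200 + 0.2222 + 0.1950 + 0.1693 = 2.5934
TFR = 2.5934
GRR = 0.484 × 2.5934 = 1.25521

1.255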